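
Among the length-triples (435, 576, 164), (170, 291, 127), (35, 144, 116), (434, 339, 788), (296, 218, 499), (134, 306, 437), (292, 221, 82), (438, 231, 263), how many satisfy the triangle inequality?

7

(164,435,576): 164+435 > 576 → valid
(127,170,291): 127+170 > 291 → valid
(35,116,144): 35+116 > 144 → valid
(339,434,788): 339+434 ≤ 788 → not valid
(218,296,499): 218+296 > 499 → valid
(134,306,437): 134+306 > 437 → valid
(82,221,292): 82+221 > 292 → valid
(231,263,438): 231+263 > 438 → valid
7 of the 8 triples form a triangle.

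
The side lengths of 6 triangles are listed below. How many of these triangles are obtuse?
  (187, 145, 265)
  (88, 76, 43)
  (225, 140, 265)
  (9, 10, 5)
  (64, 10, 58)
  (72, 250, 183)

4

(187,145,265): 145²+187² = 55994 < 70225 = 265² → obtuse
(88,76,43): 43²+76² = 7625 < 7744 = 88² → obtuse
(225,140,265): 140²+225² = 70225 = 265² → right
(9,10,5): 5²+9² = 106 > 100 = 10² → acute
(64,10,58): 10²+58² = 3464 < 4096 = 64² → obtuse
(72,250,183): 72²+183² = 38673 < 62500 = 250² → obtuse
4 of the 6 are obtuse.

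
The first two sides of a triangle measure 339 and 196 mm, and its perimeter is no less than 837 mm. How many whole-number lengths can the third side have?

Triangle inequality: 143 < x < 535. Perimeter ≥ 837 gives x ≥ 837 − 339 − 196 = 302.
So 302 ≤ x < 535; integers 302 through 534: 233 values.

233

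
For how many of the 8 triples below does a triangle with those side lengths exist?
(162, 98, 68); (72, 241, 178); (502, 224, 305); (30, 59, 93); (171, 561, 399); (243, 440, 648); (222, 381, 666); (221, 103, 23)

5

(68,98,162): 68+98 > 162 → valid
(72,178,241): 72+178 > 241 → valid
(224,305,502): 224+305 > 502 → valid
(30,59,93): 30+59 ≤ 93 → not valid
(171,399,561): 171+399 > 561 → valid
(243,440,648): 243+440 > 648 → valid
(222,381,666): 222+381 ≤ 666 → not valid
(23,103,221): 23+103 ≤ 221 → not valid
5 of the 8 triples form a triangle.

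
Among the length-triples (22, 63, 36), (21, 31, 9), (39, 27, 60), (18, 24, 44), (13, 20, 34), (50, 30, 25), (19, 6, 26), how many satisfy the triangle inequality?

2

(22,36,63): 22+36 ≤ 63 → not valid
(9,21,31): 9+21 ≤ 31 → not valid
(27,39,60): 27+39 > 60 → valid
(18,24,44): 18+24 ≤ 44 → not valid
(13,20,34): 13+20 ≤ 34 → not valid
(25,30,50): 25+30 > 50 → valid
(6,19,26): 6+19 ≤ 26 → not valid
2 of the 7 triples form a triangle.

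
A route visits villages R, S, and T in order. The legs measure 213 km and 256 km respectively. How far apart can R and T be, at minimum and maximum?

By the triangle inequality, |213 − 256| ≤ RT ≤ 213 + 256.

43 ≤ RT ≤ 469 km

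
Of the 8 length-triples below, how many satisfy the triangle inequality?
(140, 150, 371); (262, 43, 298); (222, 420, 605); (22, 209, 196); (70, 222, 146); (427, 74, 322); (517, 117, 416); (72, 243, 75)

(140,150,371): 140+150 ≤ 371 → not valid
(43,262,298): 43+262 > 298 → valid
(222,420,605): 222+420 > 605 → valid
(22,196,209): 22+196 > 209 → valid
(70,146,222): 70+146 ≤ 222 → not valid
(74,322,427): 74+322 ≤ 427 → not valid
(117,416,517): 117+416 > 517 → valid
(72,75,243): 72+75 ≤ 243 → not valid
4 of the 8 triples form a triangle.

4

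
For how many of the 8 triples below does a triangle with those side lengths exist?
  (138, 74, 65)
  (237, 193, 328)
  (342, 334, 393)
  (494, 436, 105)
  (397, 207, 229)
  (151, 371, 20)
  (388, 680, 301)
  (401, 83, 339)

(65,74,138): 65+74 > 138 → valid
(193,237,328): 193+237 > 328 → valid
(334,342,393): 334+342 > 393 → valid
(105,436,494): 105+436 > 494 → valid
(207,229,397): 207+229 > 397 → valid
(20,151,371): 20+151 ≤ 371 → not valid
(301,388,680): 301+388 > 680 → valid
(83,339,401): 83+339 > 401 → valid
7 of the 8 triples form a triangle.

7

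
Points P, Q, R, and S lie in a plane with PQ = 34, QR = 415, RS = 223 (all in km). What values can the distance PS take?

158 ≤ PS ≤ 672 km

The maximum is all hops collinear in one direction: 34 + 415 + 223 = 672.
The longest hop is 415; the others sum to 257. Folding the others back against it leaves at least 415 − 257 = 158.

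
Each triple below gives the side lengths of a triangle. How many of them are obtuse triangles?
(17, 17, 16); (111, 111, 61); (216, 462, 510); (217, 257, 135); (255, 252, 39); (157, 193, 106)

2

(17,17,16): 16²+17² = 545 > 289 = 17² → acute
(111,111,61): 61²+111² = 16042 > 12321 = 111² → acute
(216,462,510): 216²+462² = 260100 = 510² → right
(217,257,135): 135²+217² = 65314 < 66049 = 257² → obtuse
(255,252,39): 39²+252² = 65025 = 255² → right
(157,193,106): 106²+157² = 35885 < 37249 = 193² → obtuse
2 of the 6 are obtuse.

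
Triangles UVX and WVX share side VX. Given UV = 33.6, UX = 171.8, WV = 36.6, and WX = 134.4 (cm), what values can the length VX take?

138.2 < VX < 171.0

From triangle UVX: |33.6 − 171.8| < VX < 33.6 + 171.8, i.e. 138.2 < VX < 205.4.
From triangle WVX: 97.8 < VX < 171.0.
Both must hold, so VX lies in the intersection.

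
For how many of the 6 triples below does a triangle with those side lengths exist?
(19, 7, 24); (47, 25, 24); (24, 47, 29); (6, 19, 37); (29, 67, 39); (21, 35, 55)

5

(7,19,24): 7+19 > 24 → valid
(24,25,47): 24+25 > 47 → valid
(24,29,47): 24+29 > 47 → valid
(6,19,37): 6+19 ≤ 37 → not valid
(29,39,67): 29+39 > 67 → valid
(21,35,55): 21+35 > 55 → valid
5 of the 6 triples form a triangle.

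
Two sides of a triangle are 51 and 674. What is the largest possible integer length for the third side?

The third side must be strictly less than 51 + 674 = 725.
The largest integer below 725 is 724.

724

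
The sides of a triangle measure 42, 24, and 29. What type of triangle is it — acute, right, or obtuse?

obtuse

Compare the square of the longest side to the sum of squares of the other two: 24² + 29² = 1417 < 1764 = 42².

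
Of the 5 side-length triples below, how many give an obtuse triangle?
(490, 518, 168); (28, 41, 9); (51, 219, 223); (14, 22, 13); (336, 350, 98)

(490,518,168): 168²+490² = 268324 = 518² → right
(28,41,9): 9+28 ≤ 41, not a triangle
(51,219,223): 51²+219² = 50562 > 49729 = 223² → acute
(14,22,13): 13²+14² = 365 < 484 = 22² → obtuse
(336,350,98): 98²+336² = 122500 = 350² → right
1 of the 5 is obtuse.

1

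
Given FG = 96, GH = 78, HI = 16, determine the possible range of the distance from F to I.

2 ≤ FI ≤ 190

The maximum is all hops collinear in one direction: 96 + 78 + 16 = 190.
The longest hop is 96; the others sum to 94. Folding the others back against it leaves at least 96 − 94 = 2.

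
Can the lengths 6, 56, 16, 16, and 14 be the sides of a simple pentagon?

For a pentagon, each side must be shorter than the sum of the others.
Here the longest side is 56, but the remaining 4 sides sum to only 52.

No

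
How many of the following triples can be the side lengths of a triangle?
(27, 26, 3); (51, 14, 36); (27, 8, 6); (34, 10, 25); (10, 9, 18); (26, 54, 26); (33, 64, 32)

4

(3,26,27): 3+26 > 27 → valid
(14,36,51): 14+36 ≤ 51 → not valid
(6,8,27): 6+8 ≤ 27 → not valid
(10,25,34): 10+25 > 34 → valid
(9,10,18): 9+10 > 18 → valid
(26,26,54): 26+26 ≤ 54 → not valid
(32,33,64): 32+33 > 64 → valid
4 of the 7 triples form a triangle.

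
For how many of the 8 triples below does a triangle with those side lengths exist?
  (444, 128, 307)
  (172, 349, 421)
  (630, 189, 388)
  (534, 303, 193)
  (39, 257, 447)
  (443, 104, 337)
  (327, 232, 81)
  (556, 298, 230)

(128,307,444): 128+307 ≤ 444 → not valid
(172,349,421): 172+349 > 421 → valid
(189,388,630): 189+388 ≤ 630 → not valid
(193,303,534): 193+303 ≤ 534 → not valid
(39,257,447): 39+257 ≤ 447 → not valid
(104,337,443): 104+337 ≤ 443 → not valid
(81,232,327): 81+232 ≤ 327 → not valid
(230,298,556): 230+298 ≤ 556 → not valid
1 of the 8 triples forms a triangle.

1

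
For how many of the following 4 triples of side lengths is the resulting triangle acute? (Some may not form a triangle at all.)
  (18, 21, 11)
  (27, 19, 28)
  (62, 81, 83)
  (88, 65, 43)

(18,21,11): 11²+18² = 445 > 441 = 21² → acute
(27,19,28): 19²+27² = 1090 > 784 = 28² → acute
(62,81,83): 62²+81² = 10405 > 6889 = 83² → acute
(88,65,43): 43²+65² = 6074 < 7744 = 88² → obtuse
3 of the 4 are acute.

3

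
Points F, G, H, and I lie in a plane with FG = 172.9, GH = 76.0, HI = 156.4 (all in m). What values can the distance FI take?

The maximum is all hops collinear in one direction: 172.9 + 76.0 + 156.4 = 405.3.
The longest hop is 172.9; the others sum to 232.4. Since 172.9 ≤ 232.4, the path can fold back on itself completely, so the minimum distance is 0.

0 ≤ FI ≤ 405.3 m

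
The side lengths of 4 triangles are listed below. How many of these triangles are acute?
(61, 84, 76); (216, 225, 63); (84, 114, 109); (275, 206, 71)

2

(61,84,76): 61²+76² = 9497 > 7056 = 84² → acute
(216,225,63): 63²+216² = 50625 = 225² → right
(84,114,109): 84²+109² = 18937 > 12996 = 114² → acute
(275,206,71): 71²+206² = 47477 < 75625 = 275² → obtuse
2 of the 4 are acute.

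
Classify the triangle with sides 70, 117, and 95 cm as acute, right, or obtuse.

acute

Compare the square of the longest side to the sum of squares of the other two: 70² + 95² = 13925 > 13689 = 117².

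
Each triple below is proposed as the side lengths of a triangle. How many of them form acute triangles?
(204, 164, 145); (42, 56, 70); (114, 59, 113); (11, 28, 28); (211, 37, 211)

4

(204,164,145): 145²+164² = 47921 > 41616 = 204² → acute
(42,56,70): 42²+56² = 4900 = 70² → right
(114,59,113): 59²+113² = 16250 > 12996 = 114² → acute
(11,28,28): 11²+28² = 905 > 784 = 28² → acute
(211,37,211): 37²+211² = 45890 > 44521 = 211² → acute
4 of the 5 are acute.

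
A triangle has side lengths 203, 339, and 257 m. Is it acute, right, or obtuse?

obtuse

Compare the square of the longest side to the sum of squares of the other two: 203² + 257² = 107258 < 114921 = 339².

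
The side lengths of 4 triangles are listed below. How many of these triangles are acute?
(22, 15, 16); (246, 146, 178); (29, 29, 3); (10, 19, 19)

(22,15,16): 15²+16² = 481 < 484 = 22² → obtuse
(246,146,178): 146²+178² = 53000 < 60516 = 246² → obtuse
(29,29,3): 3²+29² = 850 > 841 = 29² → acute
(10,19,19): 10²+19² = 461 > 361 = 19² → acute
2 of the 4 are acute.

2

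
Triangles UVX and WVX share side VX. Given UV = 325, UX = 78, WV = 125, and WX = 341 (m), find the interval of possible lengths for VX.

247 < VX < 403

From triangle UVX: |325 − 78| < VX < 325 + 78, i.e. 247 < VX < 403.
From triangle WVX: 216 < VX < 466.
Both must hold, so VX lies in the intersection.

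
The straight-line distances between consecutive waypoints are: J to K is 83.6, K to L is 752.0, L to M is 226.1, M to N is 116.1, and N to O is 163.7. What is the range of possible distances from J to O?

The maximum is all hops collinear in one direction: 83.6 + 752.0 + 226.1 + 116.1 + 163.7 = 1341.5.
The longest hop is 752.0; the others sum to 589.5. Folding the others back against it leaves at least 752.0 − 589.5 = 162.5.

162.5 ≤ JO ≤ 1341.5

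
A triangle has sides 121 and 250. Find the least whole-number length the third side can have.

130

The third side must be strictly greater than |121 − 250| = 129.
The smallest integer above 129 is 130.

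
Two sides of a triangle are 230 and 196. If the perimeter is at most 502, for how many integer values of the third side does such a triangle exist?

42

Triangle inequality: 34 < x < 426. Perimeter ≤ 502 gives x ≤ 502 − 230 − 196 = 76.
So 34 < x ≤ 76; integers 35 through 76: 42 values.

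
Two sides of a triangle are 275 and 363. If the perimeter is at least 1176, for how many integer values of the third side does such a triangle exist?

100

Triangle inequality: 88 < x < 638. Perimeter ≥ 1176 gives x ≥ 1176 − 275 − 363 = 538.
So 538 ≤ x < 638; integers 538 through 637: 100 values.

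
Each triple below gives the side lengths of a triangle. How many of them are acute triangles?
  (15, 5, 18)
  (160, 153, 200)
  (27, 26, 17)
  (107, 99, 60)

(15,5,18): 5²+15² = 250 < 324 = 18² → obtuse
(160,153,200): 153²+160² = 49009 > 40000 = 200² → acute
(27,26,17): 17²+26² = 965 > 729 = 27² → acute
(107,99,60): 60²+99² = 13401 > 11449 = 107² → acute
3 of the 4 are acute.

3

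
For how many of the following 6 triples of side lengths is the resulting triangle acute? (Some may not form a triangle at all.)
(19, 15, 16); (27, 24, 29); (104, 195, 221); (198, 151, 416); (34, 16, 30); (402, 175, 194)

(19,15,16): 15²+16² = 481 > 361 = 19² → acute
(27,24,29): 24²+27² = 1305 > 841 = 29² → acute
(104,195,221): 104²+195² = 48841 = 221² → right
(198,151,416): 151+198 ≤ 416, not a triangle
(34,16,30): 16²+30² = 1156 = 34² → right
(402,175,194): 175+194 ≤ 402, not a triangle
2 of the 6 are acute.

2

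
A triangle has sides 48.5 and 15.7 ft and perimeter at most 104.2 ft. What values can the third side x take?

Triangle inequality alone gives 32.8 < x < 64.2.
The perimeter condition gives x ≤ 104.2 − 48.5 − 15.7 = 40.0.
Intersecting the two: 32.8 < x ≤ 40.0.

32.8 < x ≤ 40.0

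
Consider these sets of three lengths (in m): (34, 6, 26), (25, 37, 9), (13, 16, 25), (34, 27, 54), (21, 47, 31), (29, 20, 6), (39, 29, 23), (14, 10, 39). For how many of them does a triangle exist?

(6,26,34): 6+26 ≤ 34 → not valid
(9,25,37): 9+25 ≤ 37 → not valid
(13,16,25): 13+16 > 25 → valid
(27,34,54): 27+34 > 54 → valid
(21,31,47): 21+31 > 47 → valid
(6,20,29): 6+20 ≤ 29 → not valid
(23,29,39): 23+29 > 39 → valid
(10,14,39): 10+14 ≤ 39 → not valid
4 of the 8 triples form a triangle.

4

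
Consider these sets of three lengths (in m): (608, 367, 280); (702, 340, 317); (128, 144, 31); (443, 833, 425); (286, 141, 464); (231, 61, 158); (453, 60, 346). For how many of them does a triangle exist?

3

(280,367,608): 280+367 > 608 → valid
(317,340,702): 317+340 ≤ 702 → not valid
(31,128,144): 31+128 > 144 → valid
(425,443,833): 425+443 > 833 → valid
(141,286,464): 141+286 ≤ 464 → not valid
(61,158,231): 61+158 ≤ 231 → not valid
(60,346,453): 60+346 ≤ 453 → not valid
3 of the 7 triples form a triangle.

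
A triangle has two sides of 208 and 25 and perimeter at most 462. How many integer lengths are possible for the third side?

46

Triangle inequality: 183 < x < 233. Perimeter ≤ 462 gives x ≤ 462 − 208 − 25 = 229.
So 183 < x ≤ 229; integers 184 through 229: 46 values.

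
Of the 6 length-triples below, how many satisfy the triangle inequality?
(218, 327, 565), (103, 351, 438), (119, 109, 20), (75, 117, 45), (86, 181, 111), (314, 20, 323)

(218,327,565): 218+327 ≤ 565 → not valid
(103,351,438): 103+351 > 438 → valid
(20,109,119): 20+109 > 119 → valid
(45,75,117): 45+75 > 117 → valid
(86,111,181): 86+111 > 181 → valid
(20,314,323): 20+314 > 323 → valid
5 of the 6 triples form a triangle.

5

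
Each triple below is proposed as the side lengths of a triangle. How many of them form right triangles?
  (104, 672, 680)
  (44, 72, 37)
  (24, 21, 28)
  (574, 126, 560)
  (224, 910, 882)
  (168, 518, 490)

4

(104,672,680): 104²+672² = 462400 = 680² → right
(44,72,37): 37²+44² = 3305 < 5184 = 72² → obtuse
(24,21,28): 21²+24² = 1017 > 784 = 28² → acute
(574,126,560): 126²+560² = 329476 = 574² → right
(224,910,882): 224²+882² = 828100 = 910² → right
(168,518,490): 168²+490² = 268324 = 518² → right
4 of the 6 are right.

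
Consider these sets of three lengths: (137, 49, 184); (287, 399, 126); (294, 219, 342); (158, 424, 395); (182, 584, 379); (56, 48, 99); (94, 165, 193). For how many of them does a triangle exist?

(49,137,184): 49+137 > 184 → valid
(126,287,399): 126+287 > 399 → valid
(219,294,342): 219+294 > 342 → valid
(158,395,424): 158+395 > 424 → valid
(182,379,584): 182+379 ≤ 584 → not valid
(48,56,99): 48+56 > 99 → valid
(94,165,193): 94+165 > 193 → valid
6 of the 7 triples form a triangle.

6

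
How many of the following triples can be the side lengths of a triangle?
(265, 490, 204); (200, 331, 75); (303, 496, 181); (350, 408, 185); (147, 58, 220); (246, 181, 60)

1

(204,265,490): 204+265 ≤ 490 → not valid
(75,200,331): 75+200 ≤ 331 → not valid
(181,303,496): 181+303 ≤ 496 → not valid
(185,350,408): 185+350 > 408 → valid
(58,147,220): 58+147 ≤ 220 → not valid
(60,181,246): 60+181 ≤ 246 → not valid
1 of the 6 triples forms a triangle.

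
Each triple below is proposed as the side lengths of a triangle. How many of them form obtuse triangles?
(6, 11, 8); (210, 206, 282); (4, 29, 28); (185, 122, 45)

(6,11,8): 6²+8² = 100 < 121 = 11² → obtuse
(210,206,282): 206²+210² = 86536 > 79524 = 282² → acute
(4,29,28): 4²+28² = 800 < 841 = 29² → obtuse
(185,122,45): 45+122 ≤ 185, not a triangle
2 of the 4 are obtuse.

2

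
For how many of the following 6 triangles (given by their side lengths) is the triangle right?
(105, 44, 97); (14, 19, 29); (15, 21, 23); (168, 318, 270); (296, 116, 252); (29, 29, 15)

(105,44,97): 44²+97² = 11345 > 11025 = 105² → acute
(14,19,29): 14²+19² = 557 < 841 = 29² → obtuse
(15,21,23): 15²+21² = 666 > 529 = 23² → acute
(168,318,270): 168²+270² = 101124 = 318² → right
(296,116,252): 116²+252² = 76960 < 87616 = 296² → obtuse
(29,29,15): 15²+29² = 1066 > 841 = 29² → acute
1 of the 6 is right.

1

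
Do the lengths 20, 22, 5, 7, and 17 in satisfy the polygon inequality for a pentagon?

A pentagon exists iff every side is shorter than the sum of the others — equivalently, the longest side is less than the sum of the rest.
Longest side 22 < 49 (sum of the remaining 4), so yes.

Yes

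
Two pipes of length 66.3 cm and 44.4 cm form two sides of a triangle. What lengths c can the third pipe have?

By the triangle inequality, c must be less than 66.3 + 44.4 = 110.7 and greater than |66.3 − 44.4| = 21.9.

21.9 < c < 110.7 (cm)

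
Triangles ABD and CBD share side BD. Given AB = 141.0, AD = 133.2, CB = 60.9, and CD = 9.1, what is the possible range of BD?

From triangle ABD: |141.0 − 133.2| < BD < 141.0 + 133.2, i.e. 7.8 < BD < 274.2.
From triangle CBD: 51.8 < BD < 70.0.
Both must hold, so BD lies in the intersection.

51.8 < BD < 70.0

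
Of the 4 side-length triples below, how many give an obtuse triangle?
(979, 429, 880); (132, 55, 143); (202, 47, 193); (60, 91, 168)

(979,429,880): 429²+880² = 958441 = 979² → right
(132,55,143): 55²+132² = 20449 = 143² → right
(202,47,193): 47²+193² = 39458 < 40804 = 202² → obtuse
(60,91,168): 60+91 ≤ 168, not a triangle
1 of the 4 is obtuse.

1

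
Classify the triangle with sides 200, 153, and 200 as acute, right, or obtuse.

acute

Compare the square of the longest side to the sum of squares of the other two: 153² + 200² = 63409 > 40000 = 200².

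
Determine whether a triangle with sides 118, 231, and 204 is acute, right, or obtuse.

Compare the square of the longest side to the sum of squares of the other two: 118² + 204² = 55540 > 53361 = 231².

acute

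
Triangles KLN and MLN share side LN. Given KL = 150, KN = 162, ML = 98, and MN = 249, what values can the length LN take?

From triangle KLN: |150 − 162| < LN < 150 + 162, i.e. 12 < LN < 312.
From triangle MLN: 151 < LN < 347.
Both must hold, so LN lies in the intersection.

151 < LN < 312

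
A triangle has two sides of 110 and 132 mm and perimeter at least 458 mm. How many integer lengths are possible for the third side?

Triangle inequality: 22 < x < 242. Perimeter ≥ 458 gives x ≥ 458 − 110 − 132 = 216.
So 216 ≤ x < 242; integers 216 through 241: 26 values.

26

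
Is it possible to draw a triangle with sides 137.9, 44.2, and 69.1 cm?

The longest side is 137.9, but the other two sum to only 113.3.
113.3 < 137.9, so the triangle inequality fails.

No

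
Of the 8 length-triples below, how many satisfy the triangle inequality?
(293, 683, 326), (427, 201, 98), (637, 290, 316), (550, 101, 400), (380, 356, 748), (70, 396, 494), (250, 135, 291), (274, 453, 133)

1

(293,326,683): 293+326 ≤ 683 → not valid
(98,201,427): 98+201 ≤ 427 → not valid
(290,316,637): 290+316 ≤ 637 → not valid
(101,400,550): 101+400 ≤ 550 → not valid
(356,380,748): 356+380 ≤ 748 → not valid
(70,396,494): 70+396 ≤ 494 → not valid
(135,250,291): 135+250 > 291 → valid
(133,274,453): 133+274 ≤ 453 → not valid
1 of the 8 triples forms a triangle.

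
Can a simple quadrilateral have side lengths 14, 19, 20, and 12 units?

Yes

A quadrilateral exists iff every side is shorter than the sum of the others — equivalently, the longest side is less than the sum of the rest.
Longest side 20 < 45 (sum of the remaining 3), so yes.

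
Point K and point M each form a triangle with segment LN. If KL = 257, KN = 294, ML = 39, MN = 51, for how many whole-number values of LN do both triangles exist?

52

From triangle KLN: 37 < LN < 551.
From triangle MLN: 12 < LN < 90.
Intersection: 37 < LN < 90, so integers 38 through 89: 52 values.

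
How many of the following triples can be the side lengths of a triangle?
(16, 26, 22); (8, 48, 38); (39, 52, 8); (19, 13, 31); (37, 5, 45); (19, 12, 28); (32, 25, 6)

3

(16,22,26): 16+22 > 26 → valid
(8,38,48): 8+38 ≤ 48 → not valid
(8,39,52): 8+39 ≤ 52 → not valid
(13,19,31): 13+19 > 31 → valid
(5,37,45): 5+37 ≤ 45 → not valid
(12,19,28): 12+19 > 28 → valid
(6,25,32): 6+25 ≤ 32 → not valid
3 of the 7 triples form a triangle.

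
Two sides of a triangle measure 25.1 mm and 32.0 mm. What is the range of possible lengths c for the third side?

By the triangle inequality, c must be less than 25.1 + 32.0 = 57.1 and greater than |25.1 − 32.0| = 6.9.

6.9 < c < 57.1 (mm)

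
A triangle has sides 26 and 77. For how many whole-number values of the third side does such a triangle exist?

The third side lies in the open interval (51, 103).
Integers from 52 to 102 inclusive: 102 − 52 + 1 = 51.

51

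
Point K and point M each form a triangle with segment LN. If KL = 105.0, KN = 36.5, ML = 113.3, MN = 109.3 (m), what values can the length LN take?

68.5 < LN < 141.5

From triangle KLN: |105.0 − 36.5| < LN < 105.0 + 36.5, i.e. 68.5 < LN < 141.5.
From triangle MLN: 4.0 < LN < 222.6.
Both must hold, so LN lies in the intersection.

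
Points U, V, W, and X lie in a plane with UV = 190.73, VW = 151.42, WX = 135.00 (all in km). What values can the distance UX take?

0 ≤ UX ≤ 477.15 km

The maximum is all hops collinear in one direction: 190.73 + 151.42 + 135.00 = 477.15.
The longest hop is 190.73; the others sum to 286.42. Since 190.73 ≤ 286.42, the path can fold back on itself completely, so the minimum distance is 0.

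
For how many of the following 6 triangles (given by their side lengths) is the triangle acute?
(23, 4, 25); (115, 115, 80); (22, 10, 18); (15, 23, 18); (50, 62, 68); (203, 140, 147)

3

(23,4,25): 4²+23² = 545 < 625 = 25² → obtuse
(115,115,80): 80²+115² = 19625 > 13225 = 115² → acute
(22,10,18): 10²+18² = 424 < 484 = 22² → obtuse
(15,23,18): 15²+18² = 549 > 529 = 23² → acute
(50,62,68): 50²+62² = 6344 > 4624 = 68² → acute
(203,140,147): 140²+147² = 41209 = 203² → right
3 of the 6 are acute.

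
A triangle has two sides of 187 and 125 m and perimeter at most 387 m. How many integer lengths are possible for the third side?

Triangle inequality: 62 < x < 312. Perimeter ≤ 387 gives x ≤ 387 − 187 − 125 = 75.
So 62 < x ≤ 75; integers 63 through 75: 13 values.

13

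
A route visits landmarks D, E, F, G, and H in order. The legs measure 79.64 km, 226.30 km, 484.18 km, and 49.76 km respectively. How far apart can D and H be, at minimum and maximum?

The maximum is all hops collinear in one direction: 79.64 + 226.30 + 484.18 + 49.76 = 839.88.
The longest hop is 484.18; the others sum to 355.70. Folding the others back against it leaves at least 484.18 − 355.70 = 128.48.

128.48 ≤ DH ≤ 839.88 km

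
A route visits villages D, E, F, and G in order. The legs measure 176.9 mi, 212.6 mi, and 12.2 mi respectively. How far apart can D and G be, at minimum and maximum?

The maximum is all hops collinear in one direction: 176.9 + 212.6 + 12.2 = 401.7.
The longest hop is 212.6; the others sum to 189.1. Folding the others back against it leaves at least 212.6 − 189.1 = 23.5.

23.5 ≤ DG ≤ 401.7 mi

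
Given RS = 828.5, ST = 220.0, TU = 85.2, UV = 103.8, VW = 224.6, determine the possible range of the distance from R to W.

The maximum is all hops collinear in one direction: 828.5 + 220.0 + 85.2 + 103.8 + 224.6 = 1462.1.
The longest hop is 828.5; the others sum to 633.6. Folding the others back against it leaves at least 828.5 − 633.6 = 194.9.

194.9 ≤ RW ≤ 1462.1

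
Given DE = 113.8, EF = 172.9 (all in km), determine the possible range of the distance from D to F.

59.1 ≤ DF ≤ 286.7 km

By the triangle inequality, |113.8 − 172.9| ≤ DF ≤ 113.8 + 172.9.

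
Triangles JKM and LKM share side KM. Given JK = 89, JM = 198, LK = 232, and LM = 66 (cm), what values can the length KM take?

From triangle JKM: |89 − 198| < KM < 89 + 198, i.e. 109 < KM < 287.
From triangle LKM: 166 < KM < 298.
Both must hold, so KM lies in the intersection.

166 < KM < 287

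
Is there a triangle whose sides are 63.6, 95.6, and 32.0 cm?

The two shorter sides sum to 95.6, exactly equal to the longest side 95.6.
That gives only a degenerate (flat) triangle — the inequality must be strict.

No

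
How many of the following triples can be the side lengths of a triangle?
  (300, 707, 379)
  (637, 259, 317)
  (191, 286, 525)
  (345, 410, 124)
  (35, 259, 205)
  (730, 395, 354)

2

(300,379,707): 300+379 ≤ 707 → not valid
(259,317,637): 259+317 ≤ 637 → not valid
(191,286,525): 191+286 ≤ 525 → not valid
(124,345,410): 124+345 > 410 → valid
(35,205,259): 35+205 ≤ 259 → not valid
(354,395,730): 354+395 > 730 → valid
2 of the 6 triples form a triangle.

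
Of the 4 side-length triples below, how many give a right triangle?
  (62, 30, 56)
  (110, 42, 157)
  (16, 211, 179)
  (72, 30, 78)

1

(62,30,56): 30²+56² = 4036 > 3844 = 62² → acute
(110,42,157): 42+110 ≤ 157, not a triangle
(16,211,179): 16+179 ≤ 211, not a triangle
(72,30,78): 30²+72² = 6084 = 78² → right
1 of the 4 is right.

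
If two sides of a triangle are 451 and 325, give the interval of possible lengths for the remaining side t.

126 < t < 776

By the triangle inequality, t must be less than 451 + 325 = 776 and greater than |451 − 325| = 126.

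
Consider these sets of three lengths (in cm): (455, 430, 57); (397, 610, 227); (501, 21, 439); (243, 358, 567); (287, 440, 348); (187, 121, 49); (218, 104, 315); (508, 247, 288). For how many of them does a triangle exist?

6

(57,430,455): 57+430 > 455 → valid
(227,397,610): 227+397 > 610 → valid
(21,439,501): 21+439 ≤ 501 → not valid
(243,358,567): 243+358 > 567 → valid
(287,348,440): 287+348 > 440 → valid
(49,121,187): 49+121 ≤ 187 → not valid
(104,218,315): 104+218 > 315 → valid
(247,288,508): 247+288 > 508 → valid
6 of the 8 triples form a triangle.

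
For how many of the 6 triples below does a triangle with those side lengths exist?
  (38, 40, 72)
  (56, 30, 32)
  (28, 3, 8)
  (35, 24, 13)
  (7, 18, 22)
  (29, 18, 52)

4

(38,40,72): 38+40 > 72 → valid
(30,32,56): 30+32 > 56 → valid
(3,8,28): 3+8 ≤ 28 → not valid
(13,24,35): 13+24 > 35 → valid
(7,18,22): 7+18 > 22 → valid
(18,29,52): 18+29 ≤ 52 → not valid
4 of the 6 triples form a triangle.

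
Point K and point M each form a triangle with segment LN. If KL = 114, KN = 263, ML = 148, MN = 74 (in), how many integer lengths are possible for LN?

72

From triangle KLN: 149 < LN < 377.
From triangle MLN: 74 < LN < 222.
Intersection: 149 < LN < 222, so integers 150 through 221: 72 values.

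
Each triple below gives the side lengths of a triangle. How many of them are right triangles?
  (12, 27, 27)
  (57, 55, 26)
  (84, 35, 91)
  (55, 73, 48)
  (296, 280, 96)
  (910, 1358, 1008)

4

(12,27,27): 12²+27² = 873 > 729 = 27² → acute
(57,55,26): 26²+55² = 3701 > 3249 = 57² → acute
(84,35,91): 35²+84² = 8281 = 91² → right
(55,73,48): 48²+55² = 5329 = 73² → right
(296,280,96): 96²+280² = 87616 = 296² → right
(910,1358,1008): 910²+1008² = 1844164 = 1358² → right
4 of the 6 are right.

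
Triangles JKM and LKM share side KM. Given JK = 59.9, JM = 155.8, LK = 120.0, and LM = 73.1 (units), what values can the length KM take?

From triangle JKM: |59.9 − 155.8| < KM < 59.9 + 155.8, i.e. 95.9 < KM < 215.7.
From triangle LKM: 46.9 < KM < 193.1.
Both must hold, so KM lies in the intersection.

95.9 < KM < 193.1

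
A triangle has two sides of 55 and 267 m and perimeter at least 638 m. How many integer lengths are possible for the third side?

Triangle inequality: 212 < x < 322. Perimeter ≥ 638 gives x ≥ 638 − 55 − 267 = 316.
So 316 ≤ x < 322; integers 316 through 321: 6 values.

6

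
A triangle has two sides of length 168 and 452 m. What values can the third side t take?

By the triangle inequality, t must be less than 168 + 452 = 620 and greater than |168 − 452| = 284.

284 < t < 620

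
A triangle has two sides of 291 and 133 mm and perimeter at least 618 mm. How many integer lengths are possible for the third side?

230

Triangle inequality: 158 < x < 424. Perimeter ≥ 618 gives x ≥ 618 − 291 − 133 = 194.
So 194 ≤ x < 424; integers 194 through 423: 230 values.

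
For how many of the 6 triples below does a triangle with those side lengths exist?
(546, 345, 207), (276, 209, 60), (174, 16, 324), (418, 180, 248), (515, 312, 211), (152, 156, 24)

4

(207,345,546): 207+345 > 546 → valid
(60,209,276): 60+209 ≤ 276 → not valid
(16,174,324): 16+174 ≤ 324 → not valid
(180,248,418): 180+248 > 418 → valid
(211,312,515): 211+312 > 515 → valid
(24,152,156): 24+152 > 156 → valid
4 of the 6 triples form a triangle.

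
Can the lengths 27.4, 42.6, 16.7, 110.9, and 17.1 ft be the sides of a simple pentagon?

For a pentagon, each side must be shorter than the sum of the others.
Here the longest side is 110.9, but the remaining 4 sides sum to only 103.8.

No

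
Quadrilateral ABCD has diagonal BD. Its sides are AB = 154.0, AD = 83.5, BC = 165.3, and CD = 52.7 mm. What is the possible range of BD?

From triangle ABD: |154.0 − 83.5| < BD < 154.0 + 83.5, i.e. 70.5 < BD < 237.5.
From triangle CBD: 112.6 < BD < 218.0.
Both must hold, so BD lies in the intersection.

112.6 < BD < 218.0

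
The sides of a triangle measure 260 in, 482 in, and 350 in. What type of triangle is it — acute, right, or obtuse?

obtuse

Compare the square of the longest side to the sum of squares of the other two: 260² + 350² = 190100 < 232324 = 482².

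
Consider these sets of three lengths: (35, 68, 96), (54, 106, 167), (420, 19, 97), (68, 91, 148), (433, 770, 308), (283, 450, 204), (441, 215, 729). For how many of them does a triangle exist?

3

(35,68,96): 35+68 > 96 → valid
(54,106,167): 54+106 ≤ 167 → not valid
(19,97,420): 19+97 ≤ 420 → not valid
(68,91,148): 68+91 > 148 → valid
(308,433,770): 308+433 ≤ 770 → not valid
(204,283,450): 204+283 > 450 → valid
(215,441,729): 215+441 ≤ 729 → not valid
3 of the 7 triples form a triangle.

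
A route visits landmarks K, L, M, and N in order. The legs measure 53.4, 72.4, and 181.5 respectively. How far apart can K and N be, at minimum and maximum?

55.7 ≤ KN ≤ 307.3

The maximum is all hops collinear in one direction: 53.4 + 72.4 + 181.5 = 307.3.
The longest hop is 181.5; the others sum to 125.8. Folding the others back against it leaves at least 181.5 − 125.8 = 55.7.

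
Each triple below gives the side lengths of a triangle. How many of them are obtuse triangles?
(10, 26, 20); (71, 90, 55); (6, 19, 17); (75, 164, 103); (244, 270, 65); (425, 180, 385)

5

(10,26,20): 10²+20² = 500 < 676 = 26² → obtuse
(71,90,55): 55²+71² = 8066 < 8100 = 90² → obtuse
(6,19,17): 6²+17² = 325 < 361 = 19² → obtuse
(75,164,103): 75²+103² = 16234 < 26896 = 164² → obtuse
(244,270,65): 65²+244² = 63761 < 72900 = 270² → obtuse
(425,180,385): 180²+385² = 180625 = 425² → right
5 of the 6 are obtuse.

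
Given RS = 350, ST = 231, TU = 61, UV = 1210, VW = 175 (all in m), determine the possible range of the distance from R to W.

393 ≤ RW ≤ 2027 m

The maximum is all hops collinear in one direction: 350 + 231 + 61 + 1210 + 175 = 2027.
The longest hop is 1210; the others sum to 817. Folding the others back against it leaves at least 1210 − 817 = 393.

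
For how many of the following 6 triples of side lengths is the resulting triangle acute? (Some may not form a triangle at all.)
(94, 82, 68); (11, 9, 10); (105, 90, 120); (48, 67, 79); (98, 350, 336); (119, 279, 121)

4

(94,82,68): 68²+82² = 11348 > 8836 = 94² → acute
(11,9,10): 9²+10² = 181 > 121 = 11² → acute
(105,90,120): 90²+105² = 19125 > 14400 = 120² → acute
(48,67,79): 48²+67² = 6793 > 6241 = 79² → acute
(98,350,336): 98²+336² = 122500 = 350² → right
(119,279,121): 119+121 ≤ 279, not a triangle
4 of the 6 are acute.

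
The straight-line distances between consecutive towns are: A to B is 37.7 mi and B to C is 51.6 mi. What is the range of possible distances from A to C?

13.9 ≤ AC ≤ 89.3 mi

By the triangle inequality, |37.7 − 51.6| ≤ AC ≤ 37.7 + 51.6.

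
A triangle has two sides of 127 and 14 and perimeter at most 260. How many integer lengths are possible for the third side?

6

Triangle inequality: 113 < x < 141. Perimeter ≤ 260 gives x ≤ 260 − 127 − 14 = 119.
So 113 < x ≤ 119; integers 114 through 119: 6 values.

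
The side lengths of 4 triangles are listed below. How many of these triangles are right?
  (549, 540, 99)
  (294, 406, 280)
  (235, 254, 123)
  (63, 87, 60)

3

(549,540,99): 99²+540² = 301401 = 549² → right
(294,406,280): 280²+294² = 164836 = 406² → right
(235,254,123): 123²+235² = 70354 > 64516 = 254² → acute
(63,87,60): 60²+63² = 7569 = 87² → right
3 of the 4 are right.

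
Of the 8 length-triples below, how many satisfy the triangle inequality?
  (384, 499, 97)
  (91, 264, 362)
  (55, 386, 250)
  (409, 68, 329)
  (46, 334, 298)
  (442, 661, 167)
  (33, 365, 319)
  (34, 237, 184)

(97,384,499): 97+384 ≤ 499 → not valid
(91,264,362): 91+264 ≤ 362 → not valid
(55,250,386): 55+250 ≤ 386 → not valid
(68,329,409): 68+329 ≤ 409 → not valid
(46,298,334): 46+298 > 334 → valid
(167,442,661): 167+442 ≤ 661 → not valid
(33,319,365): 33+319 ≤ 365 → not valid
(34,184,237): 34+184 ≤ 237 → not valid
1 of the 8 triples forms a triangle.

1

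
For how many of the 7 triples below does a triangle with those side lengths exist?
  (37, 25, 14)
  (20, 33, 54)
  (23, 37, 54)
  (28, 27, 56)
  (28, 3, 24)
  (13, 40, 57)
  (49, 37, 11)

(14,25,37): 14+25 > 37 → valid
(20,33,54): 20+33 ≤ 54 → not valid
(23,37,54): 23+37 > 54 → valid
(27,28,56): 27+28 ≤ 56 → not valid
(3,24,28): 3+24 ≤ 28 → not valid
(13,40,57): 13+40 ≤ 57 → not valid
(11,37,49): 11+37 ≤ 49 → not valid
2 of the 7 triples form a triangle.

2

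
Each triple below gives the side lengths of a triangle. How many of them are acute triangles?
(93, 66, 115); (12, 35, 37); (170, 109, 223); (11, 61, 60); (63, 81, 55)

1

(93,66,115): 66²+93² = 13005 < 13225 = 115² → obtuse
(12,35,37): 12²+35² = 1369 = 37² → right
(170,109,223): 109²+170² = 40781 < 49729 = 223² → obtuse
(11,61,60): 11²+60² = 3721 = 61² → right
(63,81,55): 55²+63² = 6994 > 6561 = 81² → acute
1 of the 5 is acute.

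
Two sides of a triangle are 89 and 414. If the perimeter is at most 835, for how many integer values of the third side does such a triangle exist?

Triangle inequality: 325 < x < 503. Perimeter ≤ 835 gives x ≤ 835 − 89 − 414 = 332.
So 325 < x ≤ 332; integers 326 through 332: 7 values.

7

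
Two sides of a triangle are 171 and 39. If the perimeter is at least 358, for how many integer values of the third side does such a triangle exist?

Triangle inequality: 132 < x < 210. Perimeter ≥ 358 gives x ≥ 358 − 171 − 39 = 148.
So 148 ≤ x < 210; integers 148 through 209: 62 values.

62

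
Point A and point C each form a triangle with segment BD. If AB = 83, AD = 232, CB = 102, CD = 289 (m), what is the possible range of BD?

From triangle ABD: |83 − 232| < BD < 83 + 232, i.e. 149 < BD < 315.
From triangle CBD: 187 < BD < 391.
Both must hold, so BD lies in the intersection.

187 < BD < 315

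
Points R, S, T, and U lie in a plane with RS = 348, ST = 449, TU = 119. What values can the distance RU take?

0 ≤ RU ≤ 916

The maximum is all hops collinear in one direction: 348 + 449 + 119 = 916.
The longest hop is 449; the others sum to 467. Since 449 ≤ 467, the path can fold back on itself completely, so the minimum distance is 0.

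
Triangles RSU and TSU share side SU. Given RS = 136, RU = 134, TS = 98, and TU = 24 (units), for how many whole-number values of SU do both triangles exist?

47

From triangle RSU: 2 < SU < 270.
From triangle TSU: 74 < SU < 122.
Intersection: 74 < SU < 122, so integers 75 through 121: 47 values.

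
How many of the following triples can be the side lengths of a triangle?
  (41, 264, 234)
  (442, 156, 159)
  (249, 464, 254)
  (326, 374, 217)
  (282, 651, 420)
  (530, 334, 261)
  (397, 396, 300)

(41,234,264): 41+234 > 264 → valid
(156,159,442): 156+159 ≤ 442 → not valid
(249,254,464): 249+254 > 464 → valid
(217,326,374): 217+326 > 374 → valid
(282,420,651): 282+420 > 651 → valid
(261,334,530): 261+334 > 530 → valid
(300,396,397): 300+396 > 397 → valid
6 of the 7 triples form a triangle.

6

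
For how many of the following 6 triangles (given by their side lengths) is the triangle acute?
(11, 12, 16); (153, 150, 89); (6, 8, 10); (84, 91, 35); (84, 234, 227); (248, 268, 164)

4

(11,12,16): 11²+12² = 265 > 256 = 16² → acute
(153,150,89): 89²+150² = 30421 > 23409 = 153² → acute
(6,8,10): 6²+8² = 100 = 10² → right
(84,91,35): 35²+84² = 8281 = 91² → right
(84,234,227): 84²+227² = 58585 > 54756 = 234² → acute
(248,268,164): 164²+248² = 88400 > 71824 = 268² → acute
4 of the 6 are acute.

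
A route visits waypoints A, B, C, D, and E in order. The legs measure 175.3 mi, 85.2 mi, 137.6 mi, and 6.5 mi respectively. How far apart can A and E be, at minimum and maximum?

0 ≤ AE ≤ 404.6 mi

The maximum is all hops collinear in one direction: 175.3 + 85.2 + 137.6 + 6.5 = 404.6.
The longest hop is 175.3; the others sum to 229.3. Since 175.3 ≤ 229.3, the path can fold back on itself completely, so the minimum distance is 0.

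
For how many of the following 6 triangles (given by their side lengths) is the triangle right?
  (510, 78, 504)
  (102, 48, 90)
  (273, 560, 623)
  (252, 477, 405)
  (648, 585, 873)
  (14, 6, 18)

(510,78,504): 78²+504² = 260100 = 510² → right
(102,48,90): 48²+90² = 10404 = 102² → right
(273,560,623): 273²+560² = 388129 = 623² → right
(252,477,405): 252²+405² = 227529 = 477² → right
(648,585,873): 585²+648² = 762129 = 873² → right
(14,6,18): 6²+14² = 232 < 324 = 18² → obtuse
5 of the 6 are right.

5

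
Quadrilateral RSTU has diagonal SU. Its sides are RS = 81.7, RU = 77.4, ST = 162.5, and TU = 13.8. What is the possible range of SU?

148.7 < SU < 159.1

From triangle RSU: |81.7 − 77.4| < SU < 81.7 + 77.4, i.e. 4.3 < SU < 159.1.
From triangle TSU: 148.7 < SU < 176.3.
Both must hold, so SU lies in the intersection.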